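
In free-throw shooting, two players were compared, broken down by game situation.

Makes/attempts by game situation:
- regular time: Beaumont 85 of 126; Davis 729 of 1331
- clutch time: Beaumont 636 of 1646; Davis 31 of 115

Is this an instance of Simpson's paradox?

Yes

Regular time: Beaumont 85/126 = 67.5%, Davis 729/1331 = 54.8% → Beaumont
Clutch time: Beaumont 636/1646 = 38.6%, Davis 31/115 = 27.0% → Beaumont
Overall: Beaumont 721/1772 = 40.7%, Davis 760/1446 = 52.6% → Davis
Beaumont wins each game group but Davis wins overall — the comparison reverses. Beaumont's attempts skew toward clutch time, which has a lower base rate.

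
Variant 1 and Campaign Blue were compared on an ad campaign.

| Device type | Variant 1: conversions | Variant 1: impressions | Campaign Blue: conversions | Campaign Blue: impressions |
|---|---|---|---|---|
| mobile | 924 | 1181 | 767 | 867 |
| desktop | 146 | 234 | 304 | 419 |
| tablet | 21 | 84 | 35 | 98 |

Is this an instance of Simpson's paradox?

Mobile: Variant 1 924/1181 = 78.2%, Campaign Blue 767/867 = 88.5% → Campaign Blue
Desktop: Variant 1 146/234 = 62.4%, Campaign Blue 304/419 = 72.6% → Campaign Blue
Tablet: Variant 1 21/84 = 25.0%, Campaign Blue 35/98 = 35.7% → Campaign Blue
Overall: Variant 1 1091/1499 = 72.8%, Campaign Blue 1106/1384 = 79.9% → Campaign Blue
Campaign Blue wins overall and in every device group — no reversal.

No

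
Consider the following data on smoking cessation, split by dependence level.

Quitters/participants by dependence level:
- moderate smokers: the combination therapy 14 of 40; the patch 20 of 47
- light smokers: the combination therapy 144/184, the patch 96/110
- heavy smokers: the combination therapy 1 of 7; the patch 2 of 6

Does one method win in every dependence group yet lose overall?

No

Moderate smokers: the combination therapy 14/40 = 35.0%, the patch 20/47 = 42.6% → the patch
Light smokers: the combination therapy 144/184 = 78.3%, the patch 96/110 = 87.3% → the patch
Heavy smokers: the combination therapy 1/7 = 14.3%, the patch 2/6 = 33.3% → the patch
Overall: the combination therapy 159/231 = 68.8%, the patch 118/163 = 72.4% → the patch
The patch wins overall and in every dependence group — no reversal.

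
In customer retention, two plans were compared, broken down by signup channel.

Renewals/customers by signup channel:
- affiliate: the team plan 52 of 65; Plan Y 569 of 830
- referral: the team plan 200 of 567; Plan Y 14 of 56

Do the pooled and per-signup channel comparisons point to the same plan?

Affiliate: the team plan 52/65 = 80.0%, Plan Y 569/830 = 68.6% → the team plan
Referral: the team plan 200/567 = 35.3%, Plan Y 14/56 = 25.0% → the team plan
Overall: the team plan 252/632 = 39.9%, Plan Y 583/886 = 65.8% → Plan Y
The team plan wins each signup group but Plan Y wins overall — the comparison reverses. The team plan's customers skew toward referral, which has a lower base rate.

No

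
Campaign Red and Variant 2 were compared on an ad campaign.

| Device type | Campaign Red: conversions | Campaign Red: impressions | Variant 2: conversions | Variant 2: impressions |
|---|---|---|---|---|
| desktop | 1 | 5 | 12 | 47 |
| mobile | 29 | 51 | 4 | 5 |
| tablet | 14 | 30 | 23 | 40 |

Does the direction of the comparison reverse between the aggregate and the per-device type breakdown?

Desktop: Campaign Red 1/5 = 20.0%, Variant 2 12/47 = 25.5% → Variant 2
Mobile: Campaign Red 29/51 = 56.9%, Variant 2 4/5 = 80.0% → Variant 2
Tablet: Campaign Red 14/30 = 46.7%, Variant 2 23/40 = 57.5% → Variant 2
Overall: Campaign Red 44/86 = 51.2%, Variant 2 39/92 = 42.4% → Campaign Red
Variant 2 wins each device group but Campaign Red wins overall — the comparison reverses. Variant 2's impressions skew toward desktop, which has a lower base rate.

Yes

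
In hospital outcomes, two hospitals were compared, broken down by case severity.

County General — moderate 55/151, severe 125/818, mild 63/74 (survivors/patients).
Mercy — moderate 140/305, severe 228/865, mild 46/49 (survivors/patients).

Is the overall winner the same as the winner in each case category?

Moderate: County General 55/151 = 36.4%, Mercy 140/305 = 45.9% → Mercy
Severe: County General 125/818 = 15.3%, Mercy 228/865 = 26.4% → Mercy
Mild: County General 63/74 = 85.1%, Mercy 46/49 = 93.9% → Mercy
Overall: County General 243/1043 = 23.3%, Mercy 414/1219 = 34.0% → Mercy
Mercy wins overall and in every case group — no reversal.

Yes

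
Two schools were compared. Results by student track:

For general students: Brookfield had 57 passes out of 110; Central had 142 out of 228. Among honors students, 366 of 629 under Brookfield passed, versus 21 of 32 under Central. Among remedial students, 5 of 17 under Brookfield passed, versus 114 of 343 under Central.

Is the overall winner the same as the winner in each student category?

No

General: Brookfield 57/110 = 51.8%, Central 142/228 = 62.3% → Central
Honors: Brookfield 366/629 = 58.2%, Central 21/32 = 65.6% → Central
Remedial: Brookfield 5/17 = 29.4%, Central 114/343 = 33.2% → Central
Overall: Brookfield 428/756 = 56.6%, Central 277/603 = 45.9% → Brookfield
Central wins each student group but Brookfield wins overall — the comparison reverses. Central's students skew toward remedial, which has a lower base rate.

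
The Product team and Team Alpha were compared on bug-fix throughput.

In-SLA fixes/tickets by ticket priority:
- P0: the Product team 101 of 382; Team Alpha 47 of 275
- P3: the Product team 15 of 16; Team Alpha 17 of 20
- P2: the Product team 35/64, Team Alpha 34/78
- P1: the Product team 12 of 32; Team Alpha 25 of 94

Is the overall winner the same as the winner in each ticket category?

Yes

P0: the Product team 101/382 = 26.4%, Team Alpha 47/275 = 17.1% → the Product team
P3: the Product team 15/16 = 93.8%, Team Alpha 17/20 = 85.0% → the Product team
P2: the Product team 35/64 = 54.7%, Team Alpha 34/78 = 43.6% → the Product team
P1: the Product team 12/32 = 37.5%, Team Alpha 25/94 = 26.6% → the Product team
Overall: the Product team 163/494 = 33.0%, Team Alpha 123/467 = 26.3% → the Product team
The Product team wins overall and in every ticket group — no reversal.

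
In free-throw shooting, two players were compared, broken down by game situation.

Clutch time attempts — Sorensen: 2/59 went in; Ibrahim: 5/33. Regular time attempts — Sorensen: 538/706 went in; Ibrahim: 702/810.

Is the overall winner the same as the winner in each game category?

Clutch time: Sorensen 2/59 = 3.4%, Ibrahim 5/33 = 15.2% → Ibrahim
Regular time: Sorensen 538/706 = 76.2%, Ibrahim 702/810 = 86.7% → Ibrahim
Overall: Sorensen 540/765 = 70.6%, Ibrahim 707/843 = 83.9% → Ibrahim
Ibrahim wins overall and in every game group — no reversal.

Yes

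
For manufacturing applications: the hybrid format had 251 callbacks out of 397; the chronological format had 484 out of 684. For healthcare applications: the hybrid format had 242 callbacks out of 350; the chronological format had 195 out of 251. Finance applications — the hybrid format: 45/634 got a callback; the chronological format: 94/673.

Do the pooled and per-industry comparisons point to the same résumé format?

Yes

Manufacturing: the hybrid format 251/397 = 63.2%, the chronological format 484/684 = 70.8% → the chronological format
Healthcare: the hybrid format 242/350 = 69.1%, the chronological format 195/251 = 77.7% → the chronological format
Finance: the hybrid format 45/634 = 7.1%, the chronological format 94/673 = 14.0% → the chronological format
Overall: the hybrid format 538/1381 = 39.0%, the chronological format 773/1608 = 48.1% → the chronological format
The chronological format wins overall and in every industry group — no reversal.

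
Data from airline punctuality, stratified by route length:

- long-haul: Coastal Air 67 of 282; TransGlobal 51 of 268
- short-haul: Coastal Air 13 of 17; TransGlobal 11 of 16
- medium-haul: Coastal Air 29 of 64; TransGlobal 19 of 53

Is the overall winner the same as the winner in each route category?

Long-haul: Coastal Air 67/282 = 23.8%, TransGlobal 51/268 = 19.0% → Coastal Air
Short-haul: Coastal Air 13/17 = 76.5%, TransGlobal 11/16 = 68.8% → Coastal Air
Medium-haul: Coastal Air 29/64 = 45.3%, TransGlobal 19/53 = 35.8% → Coastal Air
Overall: Coastal Air 109/363 = 30.0%, TransGlobal 81/337 = 24.0% → Coastal Air
Coastal Air wins overall and in every route group — no reversal.

Yes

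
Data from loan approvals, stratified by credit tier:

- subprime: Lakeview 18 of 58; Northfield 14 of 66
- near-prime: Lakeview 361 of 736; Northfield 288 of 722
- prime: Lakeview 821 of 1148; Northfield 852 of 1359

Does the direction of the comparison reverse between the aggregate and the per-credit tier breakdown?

Subprime: Lakeview 18/58 = 31.0%, Northfield 14/66 = 21.2% → Lakeview
Near-prime: Lakeview 361/736 = 49.0%, Northfield 288/722 = 39.9% → Lakeview
Prime: Lakeview 821/1148 = 71.5%, Northfield 852/1359 = 62.7% → Lakeview
Overall: Lakeview 1200/1942 = 61.8%, Northfield 1154/2147 = 53.7% → Lakeview
Lakeview wins overall and in every credit group — no reversal.

No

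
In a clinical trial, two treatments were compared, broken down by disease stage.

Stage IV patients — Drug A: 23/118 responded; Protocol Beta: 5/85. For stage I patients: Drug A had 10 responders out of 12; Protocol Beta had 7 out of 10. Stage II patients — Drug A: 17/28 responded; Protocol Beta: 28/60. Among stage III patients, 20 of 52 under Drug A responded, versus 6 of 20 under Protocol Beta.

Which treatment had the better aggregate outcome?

Stage IV: Drug A 23/118 = 19.5%, Protocol Beta 5/85 = 5.9% → Drug A
Stage I: Drug A 10/12 = 83.3%, Protocol Beta 7/10 = 70.0% → Drug A
Stage II: Drug A 17/28 = 60.7%, Protocol Beta 28/60 = 46.7% → Drug A
Stage III: Drug A 20/52 = 38.5%, Protocol Beta 6/20 = 30.0% → Drug A
Overall: Drug A 70/210 = 33.3%, Protocol Beta 46/175 = 26.3% → Drug A

Drug A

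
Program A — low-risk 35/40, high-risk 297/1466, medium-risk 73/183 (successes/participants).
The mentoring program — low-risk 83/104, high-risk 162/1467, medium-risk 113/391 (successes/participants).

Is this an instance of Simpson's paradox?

Low-risk: Program A 35/40 = 87.5%, the mentoring program 83/104 = 79.8% → Program A
High-risk: Program A 297/1466 = 20.3%, the mentoring program 162/1467 = 11.0% → Program A
Medium-risk: Program A 73/183 = 39.9%, the mentoring program 113/391 = 28.9% → Program A
Overall: Program A 405/1689 = 24.0%, the mentoring program 358/1962 = 18.2% → Program A
Program A wins overall and in every risk group — no reversal.

No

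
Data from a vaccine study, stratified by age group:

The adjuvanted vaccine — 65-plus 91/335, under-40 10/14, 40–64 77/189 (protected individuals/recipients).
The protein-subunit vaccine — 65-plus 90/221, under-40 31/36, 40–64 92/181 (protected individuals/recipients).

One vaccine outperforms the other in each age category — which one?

65-plus: the adjuvanted vaccine 91/335 = 27.2%, the protein-subunit vaccine 90/221 = 40.7% → the protein-subunit vaccine
Under-40: the adjuvanted vaccine 10/14 = 71.4%, the protein-subunit vaccine 31/36 = 86.1% → the protein-subunit vaccine
40–64: the adjuvanted vaccine 77/189 = 40.7%, the protein-subunit vaccine 92/181 = 50.8% → the protein-subunit vaccine
The protein-subunit vaccine has the higher rate in all 3 groups.

the protein-subunit vaccine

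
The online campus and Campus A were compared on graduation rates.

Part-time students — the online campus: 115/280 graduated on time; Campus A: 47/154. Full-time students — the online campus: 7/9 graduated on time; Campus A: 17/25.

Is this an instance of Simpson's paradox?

Part-time: the online campus 115/280 = 41.1%, Campus A 47/154 = 30.5% → the online campus
Full-time: the online campus 7/9 = 77.8%, Campus A 17/25 = 68.0% → the online campus
Overall: the online campus 122/289 = 42.2%, Campus A 64/179 = 35.8% → the online campus
The online campus wins overall and in every enrollment group — no reversal.

No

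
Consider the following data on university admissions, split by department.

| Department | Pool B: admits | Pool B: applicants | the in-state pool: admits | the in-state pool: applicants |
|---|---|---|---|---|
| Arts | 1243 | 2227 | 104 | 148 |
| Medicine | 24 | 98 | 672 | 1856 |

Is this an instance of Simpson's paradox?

Arts: Pool B 1243/2227 = 55.8%, the in-state pool 104/148 = 70.3% → the in-state pool
Medicine: Pool B 24/98 = 24.5%, the in-state pool 672/1856 = 36.2% → the in-state pool
Overall: Pool B 1267/2325 = 54.5%, the in-state pool 776/2004 = 38.7% → Pool B
The in-state pool wins each department group but Pool B wins overall — the comparison reverses. The in-state pool's applicants skew toward Medicine, which has a lower base rate.

Yes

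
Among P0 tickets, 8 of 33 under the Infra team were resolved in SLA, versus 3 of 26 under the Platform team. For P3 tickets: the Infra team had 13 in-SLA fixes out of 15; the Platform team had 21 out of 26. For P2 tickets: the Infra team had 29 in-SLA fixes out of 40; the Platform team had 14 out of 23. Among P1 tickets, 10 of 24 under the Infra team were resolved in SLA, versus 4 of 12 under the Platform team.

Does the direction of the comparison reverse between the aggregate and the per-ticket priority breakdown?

No

P0: the Infra team 8/33 = 24.2%, the Platform team 3/26 = 11.5% → the Infra team
P3: the Infra team 13/15 = 86.7%, the Platform team 21/26 = 80.8% → the Infra team
P2: the Infra team 29/40 = 72.5%, the Platform team 14/23 = 60.9% → the Infra team
P1: the Infra team 10/24 = 41.7%, the Platform team 4/12 = 33.3% → the Infra team
Overall: the Infra team 60/112 = 53.6%, the Platform team 42/87 = 48.3% → the Infra team
The Infra team wins overall and in every ticket group — no reversal.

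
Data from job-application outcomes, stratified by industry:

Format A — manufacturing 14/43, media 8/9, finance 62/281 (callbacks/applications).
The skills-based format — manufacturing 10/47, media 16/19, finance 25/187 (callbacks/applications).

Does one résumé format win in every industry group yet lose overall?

Manufacturing: Format A 14/43 = 32.6%, the skills-based format 10/47 = 21.3% → Format A
Media: Format A 8/9 = 88.9%, the skills-based format 16/19 = 84.2% → Format A
Finance: Format A 62/281 = 22.1%, the skills-based format 25/187 = 13.4% → Format A
Overall: Format A 84/333 = 25.2%, the skills-based format 51/253 = 20.2% → Format A
Format A wins overall and in every industry group — no reversal.

No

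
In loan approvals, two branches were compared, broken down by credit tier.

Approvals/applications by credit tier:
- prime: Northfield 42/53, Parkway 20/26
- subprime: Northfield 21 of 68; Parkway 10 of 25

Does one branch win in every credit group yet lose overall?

Prime: Northfield 42/53 = 79.2%, Parkway 20/26 = 76.9% → Northfield
Subprime: Northfield 21/68 = 30.9%, Parkway 10/25 = 40.0% → Parkway
Overall: Northfield 63/121 = 52.1%, Parkway 30/51 = 58.8% → Parkway
Neither sweeps: Northfield wins 1 of 2 groups, Parkway wins 1. Parkway wins overall but not every group — no Simpson reversal.

No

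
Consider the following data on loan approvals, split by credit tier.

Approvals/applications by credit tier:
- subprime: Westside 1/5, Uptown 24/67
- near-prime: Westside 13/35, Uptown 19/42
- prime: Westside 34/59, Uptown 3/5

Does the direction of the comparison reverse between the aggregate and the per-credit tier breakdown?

Subprime: Westside 1/5 = 20.0%, Uptown 24/67 = 35.8% → Uptown
Near-prime: Westside 13/35 = 37.1%, Uptown 19/42 = 45.2% → Uptown
Prime: Westside 34/59 = 57.6%, Uptown 3/5 = 60.0% → Uptown
Overall: Westside 48/99 = 48.5%, Uptown 46/114 = 40.4% → Westside
Uptown wins each credit group but Westside wins overall — the comparison reverses. Uptown's applications skew toward subprime, which has a lower base rate.

Yes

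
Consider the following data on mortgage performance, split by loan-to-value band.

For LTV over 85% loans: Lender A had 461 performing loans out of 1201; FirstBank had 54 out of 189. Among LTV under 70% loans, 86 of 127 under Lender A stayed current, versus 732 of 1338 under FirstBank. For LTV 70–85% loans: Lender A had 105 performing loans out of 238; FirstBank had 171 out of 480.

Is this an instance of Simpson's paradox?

LTV over 85%: Lender A 461/1201 = 38.4%, FirstBank 54/189 = 28.6% → Lender A
LTV under 70%: Lender A 86/127 = 67.7%, FirstBank 732/1338 = 54.7% → Lender A
LTV 70–85%: Lender A 105/238 = 44.1%, FirstBank 171/480 = 35.6% → Lender A
Overall: Lender A 652/1566 = 41.6%, FirstBank 957/2007 = 47.7% → FirstBank
Lender A wins each loan-to-value group but FirstBank wins overall — the comparison reverses. Lender A's loans skew toward LTV over 85%, which has a lower base rate.

Yes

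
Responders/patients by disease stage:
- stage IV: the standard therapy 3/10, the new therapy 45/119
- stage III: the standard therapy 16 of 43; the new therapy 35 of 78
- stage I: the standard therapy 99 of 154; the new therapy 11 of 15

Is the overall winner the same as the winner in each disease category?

Stage IV: the standard therapy 3/10 = 30.0%, the new therapy 45/119 = 37.8% → the new therapy
Stage III: the standard therapy 16/43 = 37.2%, the new therapy 35/78 = 44.9% → the new therapy
Stage I: the standard therapy 99/154 = 64.3%, the new therapy 11/15 = 73.3% → the new therapy
Overall: the standard therapy 118/207 = 57.0%, the new therapy 91/212 = 42.9% → the standard therapy
The new therapy wins each disease group but the standard therapy wins overall — the comparison reverses. The new therapy's patients skew toward stage IV, which has a lower base rate.

No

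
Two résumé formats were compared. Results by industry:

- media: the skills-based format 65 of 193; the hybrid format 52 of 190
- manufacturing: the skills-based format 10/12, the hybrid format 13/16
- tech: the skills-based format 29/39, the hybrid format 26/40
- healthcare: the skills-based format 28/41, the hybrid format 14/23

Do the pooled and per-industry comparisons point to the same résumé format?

Media: the skills-based format 65/193 = 33.7%, the hybrid format 52/190 = 27.4% → the skills-based format
Manufacturing: the skills-based format 10/12 = 83.3%, the hybrid format 13/16 = 81.2% → the skills-based format
Tech: the skills-based format 29/39 = 74.4%, the hybrid format 26/40 = 65.0% → the skills-based format
Healthcare: the skills-based format 28/41 = 68.3%, the hybrid format 14/23 = 60.9% → the skills-based format
Overall: the skills-based format 132/285 = 46.3%, the hybrid format 105/269 = 39.0% → the skills-based format
The skills-based format wins overall and in every industry group — no reversal.

Yes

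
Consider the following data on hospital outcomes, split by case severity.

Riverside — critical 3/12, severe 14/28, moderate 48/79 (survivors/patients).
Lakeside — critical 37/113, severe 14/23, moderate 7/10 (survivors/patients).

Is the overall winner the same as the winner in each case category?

No

Critical: Riverside 3/12 = 25.0%, Lakeside 37/113 = 32.7% → Lakeside
Severe: Riverside 14/28 = 50.0%, Lakeside 14/23 = 60.9% → Lakeside
Moderate: Riverside 48/79 = 60.8%, Lakeside 7/10 = 70.0% → Lakeside
Overall: Riverside 65/119 = 54.6%, Lakeside 58/146 = 39.7% → Riverside
Lakeside wins each case group but Riverside wins overall — the comparison reverses. Lakeside's patients skew toward critical, which has a lower base rate.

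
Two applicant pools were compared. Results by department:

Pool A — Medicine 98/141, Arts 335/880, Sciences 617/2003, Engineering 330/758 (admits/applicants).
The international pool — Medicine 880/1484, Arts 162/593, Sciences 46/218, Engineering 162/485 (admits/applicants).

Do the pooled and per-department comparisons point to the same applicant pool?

Medicine: Pool A 98/141 = 69.5%, the international pool 880/1484 = 59.3% → Pool A
Arts: Pool A 335/880 = 38.1%, the international pool 162/593 = 27.3% → Pool A
Sciences: Pool A 617/2003 = 30.8%, the international pool 46/218 = 21.1% → Pool A
Engineering: Pool A 330/758 = 43.5%, the international pool 162/485 = 33.4% → Pool A
Overall: Pool A 1380/3782 = 36.5%, the international pool 1250/2780 = 45.0% → the international pool
Pool A wins each department group but the international pool wins overall — the comparison reverses. Pool A's applicants skew toward Sciences, which has a lower base rate.

No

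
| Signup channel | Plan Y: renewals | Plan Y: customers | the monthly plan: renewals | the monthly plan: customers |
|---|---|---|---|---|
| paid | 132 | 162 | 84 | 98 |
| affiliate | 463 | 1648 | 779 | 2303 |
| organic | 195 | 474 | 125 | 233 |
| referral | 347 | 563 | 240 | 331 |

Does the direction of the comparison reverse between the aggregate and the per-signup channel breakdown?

No

Paid: Plan Y 132/162 = 81.5%, the monthly plan 84/98 = 85.7% → the monthly plan
Affiliate: Plan Y 463/1648 = 28.1%, the monthly plan 779/2303 = 33.8% → the monthly plan
Organic: Plan Y 195/474 = 41.1%, the monthly plan 125/233 = 53.6% → the monthly plan
Referral: Plan Y 347/563 = 61.6%, the monthly plan 240/331 = 72.5% → the monthly plan
Overall: Plan Y 1137/2847 = 39.9%, the monthly plan 1228/2965 = 41.4% → the monthly plan
The monthly plan wins overall and in every signup group — no reversal.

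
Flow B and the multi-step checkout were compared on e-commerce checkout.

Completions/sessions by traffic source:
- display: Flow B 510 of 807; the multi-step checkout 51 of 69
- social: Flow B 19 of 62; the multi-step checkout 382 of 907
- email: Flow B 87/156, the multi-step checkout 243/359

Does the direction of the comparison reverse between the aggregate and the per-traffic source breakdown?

Display: Flow B 510/807 = 63.2%, the multi-step checkout 51/69 = 73.9% → the multi-step checkout
Social: Flow B 19/62 = 30.6%, the multi-step checkout 382/907 = 42.1% → the multi-step checkout
Email: Flow B 87/156 = 55.8%, the multi-step checkout 243/359 = 67.7% → the multi-step checkout
Overall: Flow B 616/1025 = 60.1%, the multi-step checkout 676/1335 = 50.6% → Flow B
The multi-step checkout wins each traffic group but Flow B wins overall — the comparison reverses. The multi-step checkout's sessions skew toward social, which has a lower base rate.

Yes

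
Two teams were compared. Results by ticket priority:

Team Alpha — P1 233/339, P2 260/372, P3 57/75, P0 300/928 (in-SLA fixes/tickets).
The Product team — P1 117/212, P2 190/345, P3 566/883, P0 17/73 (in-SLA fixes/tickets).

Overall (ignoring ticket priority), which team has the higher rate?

the Product team

P1: Team Alpha 233/339 = 68.7%, the Product team 117/212 = 55.2% → Team Alpha
P2: Team Alpha 260/372 = 69.9%, the Product team 190/345 = 55.1% → Team Alpha
P3: Team Alpha 57/75 = 76.0%, the Product team 566/883 = 64.1% → Team Alpha
P0: Team Alpha 300/928 = 32.3%, the Product team 17/73 = 23.3% → Team Alpha
Overall: Team Alpha 850/1714 = 49.6%, the Product team 890/1513 = 58.8% → the Product team
(Team Alpha wins every ticket group but the Product team wins overall — Team Alpha's tickets skew toward the low-rate P0 group.)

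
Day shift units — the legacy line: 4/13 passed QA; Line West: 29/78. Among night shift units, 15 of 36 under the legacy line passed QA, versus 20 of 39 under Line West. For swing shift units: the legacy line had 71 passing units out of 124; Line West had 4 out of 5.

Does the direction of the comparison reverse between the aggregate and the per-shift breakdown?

Yes

Day shift: the legacy line 4/13 = 30.8%, Line West 29/78 = 37.2% → Line West
Night shift: the legacy line 15/36 = 41.7%, Line West 20/39 = 51.3% → Line West
Swing shift: the legacy line 71/124 = 57.3%, Line West 4/5 = 80.0% → Line West
Overall: the legacy line 90/173 = 52.0%, Line West 53/122 = 43.4% → the legacy line
Line West wins each shift group but the legacy line wins overall — the comparison reverses. Line West's units skew toward day shift, which has a lower base rate.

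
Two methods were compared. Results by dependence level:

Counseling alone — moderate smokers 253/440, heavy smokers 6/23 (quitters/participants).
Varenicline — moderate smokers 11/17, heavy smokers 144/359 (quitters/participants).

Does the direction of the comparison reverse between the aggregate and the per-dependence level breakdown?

Yes

Moderate smokers: counseling alone 253/440 = 57.5%, varenicline 11/17 = 64.7% → varenicline
Heavy smokers: counseling alone 6/23 = 26.1%, varenicline 144/359 = 40.1% → varenicline
Overall: counseling alone 259/463 = 55.9%, varenicline 155/376 = 41.2% → counseling alone
Varenicline wins each dependence group but counseling alone wins overall — the comparison reverses. Varenicline's participants skew toward heavy smokers, which has a lower base rate.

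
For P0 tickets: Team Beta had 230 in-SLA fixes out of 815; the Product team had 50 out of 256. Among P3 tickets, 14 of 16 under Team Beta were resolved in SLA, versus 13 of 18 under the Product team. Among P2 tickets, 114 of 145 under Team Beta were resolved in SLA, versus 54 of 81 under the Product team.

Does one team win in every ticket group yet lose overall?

P0: Team Beta 230/815 = 28.2%, the Product team 50/256 = 19.5% → Team Beta
P3: Team Beta 14/16 = 87.5%, the Product team 13/18 = 72.2% → Team Beta
P2: Team Beta 114/145 = 78.6%, the Product team 54/81 = 66.7% → Team Beta
Overall: Team Beta 358/976 = 36.7%, the Product team 117/355 = 33.0% → Team Beta
Team Beta wins overall and in every ticket group — no reversal.

No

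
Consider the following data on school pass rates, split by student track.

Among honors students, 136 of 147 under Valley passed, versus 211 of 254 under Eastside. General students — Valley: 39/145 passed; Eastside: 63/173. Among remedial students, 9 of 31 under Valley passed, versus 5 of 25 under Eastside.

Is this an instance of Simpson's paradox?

No

Honors: Valley 136/147 = 92.5%, Eastside 211/254 = 83.1% → Valley
General: Valley 39/145 = 26.9%, Eastside 63/173 = 36.4% → Eastside
Remedial: Valley 9/31 = 29.0%, Eastside 5/25 = 20.0% → Valley
Overall: Valley 184/323 = 57.0%, Eastside 279/452 = 61.7% → Eastside
Neither sweeps: Valley wins 2 of 3 groups, Eastside wins 1. Eastside wins overall but not every group — no Simpson reversal.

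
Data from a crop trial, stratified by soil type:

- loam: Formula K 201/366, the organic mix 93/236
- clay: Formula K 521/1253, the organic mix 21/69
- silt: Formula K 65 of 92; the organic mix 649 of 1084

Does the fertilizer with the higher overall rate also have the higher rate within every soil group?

No

Loam: Formula K 201/366 = 54.9%, the organic mix 93/236 = 39.4% → Formula K
Clay: Formula K 521/1253 = 41.6%, the organic mix 21/69 = 30.4% → Formula K
Silt: Formula K 65/92 = 70.7%, the organic mix 649/1084 = 59.9% → Formula K
Overall: Formula K 787/1711 = 46.0%, the organic mix 763/1389 = 54.9% → the organic mix
Formula K wins each soil group but the organic mix wins overall — the comparison reverses. Formula K's plots skew toward clay, which has a lower base rate.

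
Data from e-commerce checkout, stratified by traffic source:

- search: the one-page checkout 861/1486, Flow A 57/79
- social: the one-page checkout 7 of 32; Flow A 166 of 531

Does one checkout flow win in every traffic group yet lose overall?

Yes

Search: the one-page checkout 861/1486 = 57.9%, Flow A 57/79 = 72.2% → Flow A
Social: the one-page checkout 7/32 = 21.9%, Flow A 166/531 = 31.3% → Flow A
Overall: the one-page checkout 868/1518 = 57.2%, Flow A 223/610 = 36.6% → the one-page checkout
Flow A wins each traffic group but the one-page checkout wins overall — the comparison reverses. Flow A's sessions skew toward social, which has a lower base rate.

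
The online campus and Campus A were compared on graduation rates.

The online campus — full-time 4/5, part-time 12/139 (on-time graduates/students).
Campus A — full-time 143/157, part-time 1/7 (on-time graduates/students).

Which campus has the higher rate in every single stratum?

Full-time: the online campus 4/5 = 80.0%, Campus A 143/157 = 91.1% → Campus A
Part-time: the online campus 12/139 = 8.6%, Campus A 1/7 = 14.3% → Campus A
Campus A has the higher rate in both groups.

Campus A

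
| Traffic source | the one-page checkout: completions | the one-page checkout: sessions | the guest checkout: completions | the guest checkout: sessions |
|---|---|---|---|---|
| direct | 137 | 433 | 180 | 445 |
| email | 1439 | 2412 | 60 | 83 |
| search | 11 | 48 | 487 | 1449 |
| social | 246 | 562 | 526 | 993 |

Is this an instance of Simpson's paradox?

Direct: the one-page checkout 137/433 = 31.6%, the guest checkout 180/445 = 40.4% → the guest checkout
Email: the one-page checkout 1439/2412 = 59.7%, the guest checkout 60/83 = 72.3% → the guest checkout
Search: the one-page checkout 11/48 = 22.9%, the guest checkout 487/1449 = 33.6% → the guest checkout
Social: the one-page checkout 246/562 = 43.8%, the guest checkout 526/993 = 53.0% → the guest checkout
Overall: the one-page checkout 1833/3455 = 53.1%, the guest checkout 1253/2970 = 42.2% → the one-page checkout
The guest checkout wins each traffic group but the one-page checkout wins overall — the comparison reverses. The guest checkout's sessions skew toward search, which has a lower base rate.

Yes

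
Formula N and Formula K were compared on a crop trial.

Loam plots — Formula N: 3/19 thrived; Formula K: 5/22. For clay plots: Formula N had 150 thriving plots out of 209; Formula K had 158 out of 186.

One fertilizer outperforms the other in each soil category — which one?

Loam: Formula N 3/19 = 15.8%, Formula K 5/22 = 22.7% → Formula K
Clay: Formula N 150/209 = 71.8%, Formula K 158/186 = 84.9% → Formula K
Formula K has the higher rate in both groups.

Formula K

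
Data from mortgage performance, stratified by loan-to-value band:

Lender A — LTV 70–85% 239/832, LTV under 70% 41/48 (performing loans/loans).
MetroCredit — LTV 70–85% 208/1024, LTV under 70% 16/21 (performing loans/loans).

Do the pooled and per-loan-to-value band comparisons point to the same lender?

LTV 70–85%: Lender A 239/832 = 28.7%, MetroCredit 208/1024 = 20.3% → Lender A
LTV under 70%: Lender A 41/48 = 85.4%, MetroCredit 16/21 = 76.2% → Lender A
Overall: Lender A 280/880 = 31.8%, MetroCredit 224/1045 = 21.4% → Lender A
Lender A wins overall and in every loan-to-value group — no reversal.

Yes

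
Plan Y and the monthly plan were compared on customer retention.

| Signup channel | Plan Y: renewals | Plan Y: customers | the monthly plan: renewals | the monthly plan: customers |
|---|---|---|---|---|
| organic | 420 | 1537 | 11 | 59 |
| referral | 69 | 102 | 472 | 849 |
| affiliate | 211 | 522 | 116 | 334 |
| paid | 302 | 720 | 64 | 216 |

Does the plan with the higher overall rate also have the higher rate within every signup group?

No

Organic: Plan Y 420/1537 = 27.3%, the monthly plan 11/59 = 18.6% → Plan Y
Referral: Plan Y 69/102 = 67.6%, the monthly plan 472/849 = 55.6% → Plan Y
Affiliate: Plan Y 211/522 = 40.4%, the monthly plan 116/334 = 34.7% → Plan Y
Paid: Plan Y 302/720 = 41.9%, the monthly plan 64/216 = 29.6% → Plan Y
Overall: Plan Y 1002/2881 = 34.8%, the monthly plan 663/1458 = 45.5% → the monthly plan
Plan Y wins each signup group but the monthly plan wins overall — the comparison reverses. Plan Y's customers skew toward organic, which has a lower base rate.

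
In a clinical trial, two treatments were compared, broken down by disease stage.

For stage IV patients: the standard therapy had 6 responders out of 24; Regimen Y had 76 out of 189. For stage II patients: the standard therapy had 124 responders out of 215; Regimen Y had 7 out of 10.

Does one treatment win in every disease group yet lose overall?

Stage IV: the standard therapy 6/24 = 25.0%, Regimen Y 76/189 = 40.2% → Regimen Y
Stage II: the standard therapy 124/215 = 57.7%, Regimen Y 7/10 = 70.0% → Regimen Y
Overall: the standard therapy 130/239 = 54.4%, Regimen Y 83/199 = 41.7% → the standard therapy
Regimen Y wins each disease group but the standard therapy wins overall — the comparison reverses. Regimen Y's patients skew toward stage IV, which has a lower base rate.

Yes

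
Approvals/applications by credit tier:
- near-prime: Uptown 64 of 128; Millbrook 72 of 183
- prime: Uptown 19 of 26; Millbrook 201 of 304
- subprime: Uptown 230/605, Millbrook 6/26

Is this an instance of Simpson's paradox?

Yes

Near-prime: Uptown 64/128 = 50.0%, Millbrook 72/183 = 39.3% → Uptown
Prime: Uptown 19/26 = 73.1%, Millbrook 201/304 = 66.1% → Uptown
Subprime: Uptown 230/605 = 38.0%, Millbrook 6/26 = 23.1% → Uptown
Overall: Uptown 313/759 = 41.2%, Millbrook 279/513 = 54.4% → Millbrook
Uptown wins each credit group but Millbrook wins overall — the comparison reverses. Uptown's applications skew toward subprime, which has a lower base rate.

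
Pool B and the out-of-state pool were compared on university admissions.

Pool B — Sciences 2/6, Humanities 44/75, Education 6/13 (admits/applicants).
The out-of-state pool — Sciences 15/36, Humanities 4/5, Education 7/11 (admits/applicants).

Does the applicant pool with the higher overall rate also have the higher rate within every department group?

Sciences: Pool B 2/6 = 33.3%, the out-of-state pool 15/36 = 41.7% → the out-of-state pool
Humanities: Pool B 44/75 = 58.7%, the out-of-state pool 4/5 = 80.0% → the out-of-state pool
Education: Pool B 6/13 = 46.2%, the out-of-state pool 7/11 = 63.6% → the out-of-state pool
Overall: Pool B 52/94 = 55.3%, the out-of-state pool 26/52 = 50.0% → Pool B
The out-of-state pool wins each department group but Pool B wins overall — the comparison reverses. The out-of-state pool's applicants skew toward Sciences, which has a lower base rate.

No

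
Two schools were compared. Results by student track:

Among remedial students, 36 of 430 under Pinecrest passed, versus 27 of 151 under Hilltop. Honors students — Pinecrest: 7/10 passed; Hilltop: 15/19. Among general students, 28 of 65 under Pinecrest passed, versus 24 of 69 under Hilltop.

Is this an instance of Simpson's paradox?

No

Remedial: Pinecrest 36/430 = 8.4%, Hilltop 27/151 = 17.9% → Hilltop
Honors: Pinecrest 7/10 = 70.0%, Hilltop 15/19 = 78.9% → Hilltop
General: Pinecrest 28/65 = 43.1%, Hilltop 24/69 = 34.8% → Pinecrest
Overall: Pinecrest 71/505 = 14.1%, Hilltop 66/239 = 27.6% → Hilltop
Neither sweeps: Pinecrest wins 1 of 3 groups, Hilltop wins 2. Hilltop wins overall but not every group — no Simpson reversal.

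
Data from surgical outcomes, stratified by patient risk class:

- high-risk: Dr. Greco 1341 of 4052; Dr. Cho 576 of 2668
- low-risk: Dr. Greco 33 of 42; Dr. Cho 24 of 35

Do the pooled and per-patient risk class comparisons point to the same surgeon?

High-risk: Dr. Greco 1341/4052 = 33.1%, Dr. Cho 576/2668 = 21.6% → Dr. Greco
Low-risk: Dr. Greco 33/42 = 78.6%, Dr. Cho 24/35 = 68.6% → Dr. Greco
Overall: Dr. Greco 1374/4094 = 33.6%, Dr. Cho 600/2703 = 22.2% → Dr. Greco
Dr. Greco wins overall and in every patient risk group — no reversal.

Yes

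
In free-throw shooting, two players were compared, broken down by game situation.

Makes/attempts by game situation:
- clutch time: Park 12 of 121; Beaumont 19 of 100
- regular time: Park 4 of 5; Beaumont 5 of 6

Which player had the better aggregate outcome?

Beaumont

Clutch time: Park 12/121 = 9.9%, Beaumont 19/100 = 19.0% → Beaumont
Regular time: Park 4/5 = 80.0%, Beaumont 5/6 = 83.3% → Beaumont
Overall: Park 16/126 = 12.7%, Beaumont 24/106 = 22.6% → Beaumont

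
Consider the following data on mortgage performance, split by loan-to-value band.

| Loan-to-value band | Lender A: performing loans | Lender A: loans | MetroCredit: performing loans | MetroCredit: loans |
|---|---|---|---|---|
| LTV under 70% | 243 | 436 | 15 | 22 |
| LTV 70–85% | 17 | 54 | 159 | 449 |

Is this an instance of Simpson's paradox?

LTV under 70%: Lender A 243/436 = 55.7%, MetroCredit 15/22 = 68.2% → MetroCredit
LTV 70–85%: Lender A 17/54 = 31.5%, MetroCredit 159/449 = 35.4% → MetroCredit
Overall: Lender A 260/490 = 53.1%, MetroCredit 174/471 = 36.9% → Lender A
MetroCredit wins each loan-to-value group but Lender A wins overall — the comparison reverses. MetroCredit's loans skew toward LTV 70–85%, which has a lower base rate.

Yes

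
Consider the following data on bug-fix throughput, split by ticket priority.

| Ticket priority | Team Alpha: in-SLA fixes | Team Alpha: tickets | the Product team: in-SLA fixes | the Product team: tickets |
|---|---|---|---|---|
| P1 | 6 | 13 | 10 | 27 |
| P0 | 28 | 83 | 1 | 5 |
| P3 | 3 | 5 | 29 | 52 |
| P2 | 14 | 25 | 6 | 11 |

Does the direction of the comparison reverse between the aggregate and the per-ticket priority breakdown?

Yes

P1: Team Alpha 6/13 = 46.2%, the Product team 10/27 = 37.0% → Team Alpha
P0: Team Alpha 28/83 = 33.7%, the Product team 1/5 = 20.0% → Team Alpha
P3: Team Alpha 3/5 = 60.0%, the Product team 29/52 = 55.8% → Team Alpha
P2: Team Alpha 14/25 = 56.0%, the Product team 6/11 = 54.5% → Team Alpha
Overall: Team Alpha 51/126 = 40.5%, the Product team 46/95 = 48.4% → the Product team
Team Alpha wins each ticket group but the Product team wins overall — the comparison reverses. Team Alpha's tickets skew toward P0, which has a lower base rate.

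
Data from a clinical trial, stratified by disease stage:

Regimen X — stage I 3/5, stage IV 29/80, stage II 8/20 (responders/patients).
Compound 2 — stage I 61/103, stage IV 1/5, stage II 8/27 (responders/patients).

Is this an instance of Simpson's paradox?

Stage I: Regimen X 3/5 = 60.0%, Compound 2 61/103 = 59.2% → Regimen X
Stage IV: Regimen X 29/80 = 36.2%, Compound 2 1/5 = 20.0% → Regimen X
Stage II: Regimen X 8/20 = 40.0%, Compound 2 8/27 = 29.6% → Regimen X
Overall: Regimen X 40/105 = 38.1%, Compound 2 70/135 = 51.9% → Compound 2
Regimen X wins each disease group but Compound 2 wins overall — the comparison reverses. Regimen X's patients skew toward stage IV, which has a lower base rate.

Yes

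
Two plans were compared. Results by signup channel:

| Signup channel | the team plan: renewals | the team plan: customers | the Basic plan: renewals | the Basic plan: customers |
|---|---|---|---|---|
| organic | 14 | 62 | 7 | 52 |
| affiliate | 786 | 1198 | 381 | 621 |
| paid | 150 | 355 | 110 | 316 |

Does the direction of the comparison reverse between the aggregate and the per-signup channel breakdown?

Organic: the team plan 14/62 = 22.6%, the Basic plan 7/52 = 13.5% → the team plan
Affiliate: the team plan 786/1198 = 65.6%, the Basic plan 381/621 = 61.4% → the team plan
Paid: the team plan 150/355 = 42.3%, the Basic plan 110/316 = 34.8% → the team plan
Overall: the team plan 950/1615 = 58.8%, the Basic plan 498/989 = 50.4% → the team plan
The team plan wins overall and in every signup group — no reversal.

No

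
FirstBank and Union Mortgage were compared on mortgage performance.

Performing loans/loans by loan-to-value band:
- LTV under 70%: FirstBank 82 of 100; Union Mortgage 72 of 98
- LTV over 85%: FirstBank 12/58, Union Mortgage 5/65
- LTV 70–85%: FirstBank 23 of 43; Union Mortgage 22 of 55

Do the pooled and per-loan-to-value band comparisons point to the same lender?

Yes

LTV under 70%: FirstBank 82/100 = 82.0%, Union Mortgage 72/98 = 73.5% → FirstBank
LTV over 85%: FirstBank 12/58 = 20.7%, Union Mortgage 5/65 = 7.7% → FirstBank
LTV 70–85%: FirstBank 23/43 = 53.5%, Union Mortgage 22/55 = 40.0% → FirstBank
Overall: FirstBank 117/201 = 58.2%, Union Mortgage 99/218 = 45.4% → FirstBank
FirstBank wins overall and in every loan-to-value group — no reversal.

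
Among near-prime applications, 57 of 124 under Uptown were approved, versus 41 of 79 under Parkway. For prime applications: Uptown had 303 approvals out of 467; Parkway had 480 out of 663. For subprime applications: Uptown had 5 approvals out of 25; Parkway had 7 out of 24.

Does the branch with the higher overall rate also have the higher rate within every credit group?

Near-prime: Uptown 57/124 = 46.0%, Parkway 41/79 = 51.9% → Parkway
Prime: Uptown 303/467 = 64.9%, Parkway 480/663 = 72.4% → Parkway
Subprime: Uptown 5/25 = 20.0%, Parkway 7/24 = 29.2% → Parkway
Overall: Uptown 365/616 = 59.3%, Parkway 528/766 = 68.9% → Parkway
Parkway wins overall and in every credit group — no reversal.

Yes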